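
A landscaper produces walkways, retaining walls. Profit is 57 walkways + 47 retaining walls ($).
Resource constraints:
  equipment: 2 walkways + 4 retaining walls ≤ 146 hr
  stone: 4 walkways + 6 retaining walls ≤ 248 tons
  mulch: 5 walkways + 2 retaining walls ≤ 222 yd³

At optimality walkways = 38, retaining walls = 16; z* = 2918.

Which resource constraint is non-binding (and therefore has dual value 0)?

equipment

equipment: 140/146 (slack 6)
stone: 248/248 (binding)
mulch: 222/222 (binding)
By complementary slackness, a constraint with positive slack has shadow price 0 → equipment.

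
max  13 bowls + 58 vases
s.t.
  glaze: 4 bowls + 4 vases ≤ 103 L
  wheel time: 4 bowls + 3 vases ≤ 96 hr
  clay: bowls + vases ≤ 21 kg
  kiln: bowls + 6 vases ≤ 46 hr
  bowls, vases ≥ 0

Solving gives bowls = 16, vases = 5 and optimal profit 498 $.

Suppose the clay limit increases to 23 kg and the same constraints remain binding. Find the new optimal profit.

At the optimum: glaze uses 84 of 103 (slack = 19); wheel time uses 79 of 96 (slack = 17); clay uses 21 of 21 (binding); kiln uses 46 of 46 (binding).
By complementary slackness, y = 0 for the non-binding constraints.
From A_Bᵀ y = c: 1·y_clay + 1·y_kiln = 13; 1·y_clay + 6·y_kiln = 58.
This yields shadow prices y_clay = 4, y_kiln = 9.
Δz = y_clay·Δb = 4 × (2) = 8, so new z* = 498 + 8 = 506.

506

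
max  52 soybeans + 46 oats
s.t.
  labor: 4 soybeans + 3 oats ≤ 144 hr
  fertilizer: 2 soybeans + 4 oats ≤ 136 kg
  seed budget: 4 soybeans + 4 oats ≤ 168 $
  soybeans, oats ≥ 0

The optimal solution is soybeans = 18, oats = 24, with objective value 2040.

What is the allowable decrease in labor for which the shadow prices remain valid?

Binding constraints: labor, seed budget. The basis is B = [[4,3],[4,4]] with det 4.
Per unit decrease in labor, x* moves by d = (-1, 1).
The basis stays optimal until fertilizer becomes binding; allowable decrease = 2 hr.

2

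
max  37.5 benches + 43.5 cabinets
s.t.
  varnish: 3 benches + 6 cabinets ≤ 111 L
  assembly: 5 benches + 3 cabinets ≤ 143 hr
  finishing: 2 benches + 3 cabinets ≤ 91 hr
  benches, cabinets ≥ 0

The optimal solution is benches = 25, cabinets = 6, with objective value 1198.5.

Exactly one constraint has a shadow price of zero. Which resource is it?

finishing

varnish: 111/111 (binding)
assembly: 143/143 (binding)
finishing: 68/91 (slack 23)
By complementary slackness, a constraint with positive slack has shadow price 0 → finishing.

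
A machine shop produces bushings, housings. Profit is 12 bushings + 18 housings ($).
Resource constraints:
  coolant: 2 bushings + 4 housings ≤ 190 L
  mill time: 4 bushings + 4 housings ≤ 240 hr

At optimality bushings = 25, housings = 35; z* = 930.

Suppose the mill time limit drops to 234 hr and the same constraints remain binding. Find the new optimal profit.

Both coolant and mill time are binding at x*.
Dual feasibility on the basic columns requires 2·y_coolant + 4·y_mill time = 12, 4·y_coolant + 4·y_mill time = 18.
→ y_coolant = 3 and y_mill time = 1.5.
Δz = y_mill time·Δb = 1.5 × (-6) = -9, so new z* = 930 − 9 = 921.

921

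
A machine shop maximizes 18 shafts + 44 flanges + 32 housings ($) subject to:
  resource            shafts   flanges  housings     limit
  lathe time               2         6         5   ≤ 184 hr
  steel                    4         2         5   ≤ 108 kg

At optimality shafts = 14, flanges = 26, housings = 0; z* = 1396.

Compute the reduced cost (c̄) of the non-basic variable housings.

-8

Check each constraint at x*: lathe time 184/184 (tight); steel 108/108 (tight).
From A_Bᵀ y = c: 2·y_lathe time + 4·y_steel = 18; 6·y_lathe time + 2·y_steel = 44.
Solving: y_lathe time = 7, y_steel = 1.
Reduced cost of housings: c₃ − yᵀa₃ = 32 − (7·5 + 1·5) = 32 − 40 = -8.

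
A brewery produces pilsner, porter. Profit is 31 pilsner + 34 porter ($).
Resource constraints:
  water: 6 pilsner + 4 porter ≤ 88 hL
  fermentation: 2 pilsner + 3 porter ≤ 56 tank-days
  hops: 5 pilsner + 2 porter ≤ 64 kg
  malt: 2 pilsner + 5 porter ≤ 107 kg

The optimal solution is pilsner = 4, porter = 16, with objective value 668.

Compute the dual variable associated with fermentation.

At the optimum: water uses 88 of 88 (binding); fermentation uses 56 of 56 (binding); hops uses 52 of 64 (slack = 12); malt uses 88 of 107 (slack = 19).
Since hops, malt are not tight, their duals are 0.
The binding rows give the dual system: 6·y_water + 2·y_fermentation = 31 and 4·y_water + 3·y_fermentation = 34.
→ y_water = 2.5 and y_fermentation = 8.
Shadow price of fermentation = 8.

8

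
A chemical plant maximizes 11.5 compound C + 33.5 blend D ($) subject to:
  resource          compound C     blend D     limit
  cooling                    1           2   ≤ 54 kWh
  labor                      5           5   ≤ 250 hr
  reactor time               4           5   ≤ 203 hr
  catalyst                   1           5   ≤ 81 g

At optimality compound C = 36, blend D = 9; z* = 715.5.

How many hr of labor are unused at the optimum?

25

labor used = 5·36 + 5·9 = 225; slack = 250 − 225 = 25.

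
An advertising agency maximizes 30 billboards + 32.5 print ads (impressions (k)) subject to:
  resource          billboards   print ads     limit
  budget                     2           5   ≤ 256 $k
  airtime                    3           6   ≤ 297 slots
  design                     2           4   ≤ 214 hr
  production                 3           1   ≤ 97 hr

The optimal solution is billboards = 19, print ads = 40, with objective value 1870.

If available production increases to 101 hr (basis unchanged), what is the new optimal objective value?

1892

At the optimum: budget uses 238 of 256 (slack = 18); airtime uses 297 of 297 (binding); design uses 198 of 214 (slack = 16); production uses 97 of 97 (binding).
Slack constraints have shadow price 0 (complementary slackness).
Dual feasibility on the basic columns requires 3·y_airtime + 3·y_production = 30, 6·y_airtime + 1·y_production = 32.5.
→ y_airtime = 4.5 and y_production = 5.5.
Δz = y_production·Δb = 5.5 × (4) = 22, so new z* = 1870 + 22 = 1892.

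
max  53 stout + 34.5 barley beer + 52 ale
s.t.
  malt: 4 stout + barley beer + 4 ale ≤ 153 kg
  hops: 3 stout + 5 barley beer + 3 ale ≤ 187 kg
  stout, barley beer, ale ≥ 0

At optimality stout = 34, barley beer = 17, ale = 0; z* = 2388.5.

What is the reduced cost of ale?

-1

Check each constraint at x*: malt 153/153 (tight); hops 187/187 (tight).
The binding rows give the dual system: 4·y_malt + 3·y_hops = 53 and 1·y_malt + 5·y_hops = 34.5.
→ y_malt = 9.5 and y_hops = 5.
Reduced cost of ale: c₃ − yᵀa₃ = 52 − (9.5·4 + 5·3) = 52 − 53 = -1.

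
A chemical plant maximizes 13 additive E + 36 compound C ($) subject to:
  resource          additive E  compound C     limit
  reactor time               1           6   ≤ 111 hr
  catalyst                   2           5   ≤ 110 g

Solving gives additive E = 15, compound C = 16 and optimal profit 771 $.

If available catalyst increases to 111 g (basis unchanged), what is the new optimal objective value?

777

At the optimum: reactor time uses 111 of 111 (binding); catalyst uses 110 of 110 (binding).
Dual feasibility on the basic columns requires 1·y_reactor time + 2·y_catalyst = 13, 6·y_reactor time + 5·y_catalyst = 36.
→ y_reactor time = 1 and y_catalyst = 6.
Δz = y_catalyst·Δb = 6 × (1) = 6, so new z* = 771 + 6 = 777.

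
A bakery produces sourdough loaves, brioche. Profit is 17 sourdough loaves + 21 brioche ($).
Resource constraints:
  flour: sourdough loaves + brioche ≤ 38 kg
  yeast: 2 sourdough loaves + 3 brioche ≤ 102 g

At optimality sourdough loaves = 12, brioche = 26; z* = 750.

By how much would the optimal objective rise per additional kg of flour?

9

At the optimum: flour uses 38 of 38 (binding); yeast uses 102 of 102 (binding).
The binding rows give the dual system: 1·y_flour + 2·y_yeast = 17 and 1·y_flour + 3·y_yeast = 21.
→ y_flour = 9 and y_yeast = 4.
Shadow price of flour = 9.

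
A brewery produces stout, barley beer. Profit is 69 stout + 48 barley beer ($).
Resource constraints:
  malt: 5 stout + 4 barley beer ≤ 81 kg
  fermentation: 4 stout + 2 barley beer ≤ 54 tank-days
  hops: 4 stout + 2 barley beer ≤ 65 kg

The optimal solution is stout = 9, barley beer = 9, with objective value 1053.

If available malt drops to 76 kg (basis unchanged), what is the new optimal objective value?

1008

At the optimum: malt uses 81 of 81 (binding); fermentation uses 54 of 54 (binding); hops uses 54 of 65 (slack = 11).
By complementary slackness, y = 0 for the non-binding constraint.
Dual feasibility on the basic columns requires 5·y_malt + 4·y_fermentation = 69, 4·y_malt + 2·y_fermentation = 48.
This yields shadow prices y_malt = 9, y_fermentation = 6.
Δz = y_malt·Δb = 9 × (-5) = -45, so new z* = 1053 − 45 = 1008.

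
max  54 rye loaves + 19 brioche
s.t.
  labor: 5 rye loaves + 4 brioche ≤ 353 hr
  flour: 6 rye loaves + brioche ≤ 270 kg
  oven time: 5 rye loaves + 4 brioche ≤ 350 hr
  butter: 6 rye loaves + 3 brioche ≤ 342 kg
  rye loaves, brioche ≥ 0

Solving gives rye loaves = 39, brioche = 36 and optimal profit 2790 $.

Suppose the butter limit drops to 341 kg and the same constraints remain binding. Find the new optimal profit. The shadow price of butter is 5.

2785

Δb = -1, so new z* = 2790 + (5)·(-1) = 2790 − 5 = 2785.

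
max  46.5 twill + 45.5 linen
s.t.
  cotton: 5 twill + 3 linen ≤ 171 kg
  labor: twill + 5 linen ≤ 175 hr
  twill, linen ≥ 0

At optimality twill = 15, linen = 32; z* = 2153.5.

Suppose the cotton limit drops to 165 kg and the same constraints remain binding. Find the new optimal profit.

2102.5

Check each constraint at x*: cotton 171/171 (tight); labor 175/175 (tight).
Dual feasibility on the basic columns requires 5·y_cotton + 1·y_labor = 46.5, 3·y_cotton + 5·y_labor = 45.5.
Solving: y_cotton = 8.5, y_labor = 4.
Δz = y_cotton·Δb = 8.5 × (-6) = -51, so new z* = 2153.5 − 51 = 2102.5.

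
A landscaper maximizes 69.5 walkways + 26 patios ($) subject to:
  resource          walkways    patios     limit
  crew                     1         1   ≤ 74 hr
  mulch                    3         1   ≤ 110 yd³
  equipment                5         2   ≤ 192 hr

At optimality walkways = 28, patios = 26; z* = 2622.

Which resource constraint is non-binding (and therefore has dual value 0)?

crew

crew: 54/74 (slack 20)
mulch: 110/110 (binding)
equipment: 192/192 (binding)
By complementary slackness, a constraint with positive slack has shadow price 0 → crew.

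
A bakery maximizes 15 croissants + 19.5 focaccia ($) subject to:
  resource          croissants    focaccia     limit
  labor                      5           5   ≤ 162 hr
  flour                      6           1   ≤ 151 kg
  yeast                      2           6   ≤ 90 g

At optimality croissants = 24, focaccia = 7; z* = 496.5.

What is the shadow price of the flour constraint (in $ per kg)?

1.5

Check each constraint at x*: labor 155/162 (slack 7); flour 151/151 (tight); yeast 90/90 (tight).
Since labor is not tight, its dual is 0.
Dual feasibility on the basic columns requires 6·y_flour + 2·y_yeast = 15, 1·y_flour + 6·y_yeast = 19.5.
→ y_flour = 1.5 and y_yeast = 3.
Shadow price of flour = 1.5.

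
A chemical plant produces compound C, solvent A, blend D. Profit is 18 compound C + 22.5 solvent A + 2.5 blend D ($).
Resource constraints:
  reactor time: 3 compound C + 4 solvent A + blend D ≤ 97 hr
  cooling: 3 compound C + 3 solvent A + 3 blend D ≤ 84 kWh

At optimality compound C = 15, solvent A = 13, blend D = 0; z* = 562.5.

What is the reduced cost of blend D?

At the optimum: reactor time uses 97 of 97 (binding); cooling uses 84 of 84 (binding).
From A_Bᵀ y = c: 3·y_reactor time + 3·y_cooling = 18; 4·y_reactor time + 3·y_cooling = 22.5.
Solving: y_reactor time = 4.5, y_cooling = 1.5.
Reduced cost of blend D: c₃ − yᵀa₃ = 2.5 − (4.5·1 + 1.5·3) = 2.5 − 9 = -6.5.

-6.5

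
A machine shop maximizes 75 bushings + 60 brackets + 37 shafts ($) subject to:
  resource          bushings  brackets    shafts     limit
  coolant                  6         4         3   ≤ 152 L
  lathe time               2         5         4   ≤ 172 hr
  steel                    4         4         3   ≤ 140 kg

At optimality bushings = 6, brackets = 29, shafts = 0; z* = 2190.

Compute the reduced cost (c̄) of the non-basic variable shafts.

Binding: coolant and steel. Non-binding: lathe time (15 unused).
Slack constraints have shadow price 0 (complementary slackness).
The binding rows give the dual system: 6·y_coolant + 4·y_steel = 75 and 4·y_coolant + 4·y_steel = 60.
→ y_coolant = 7.5 and y_steel = 7.5.
Reduced cost of shafts: c₃ − yᵀa₃ = 37 − (7.5·3 + 7.5·3) = 37 − 45 = -8.

-8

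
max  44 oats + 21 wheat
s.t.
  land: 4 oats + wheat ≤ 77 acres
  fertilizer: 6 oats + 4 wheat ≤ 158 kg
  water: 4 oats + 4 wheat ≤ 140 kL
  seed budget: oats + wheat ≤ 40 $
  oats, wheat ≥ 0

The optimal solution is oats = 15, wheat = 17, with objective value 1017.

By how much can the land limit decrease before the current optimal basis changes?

15

Binding constraints: land, fertilizer. The basis is B = [[4,1],[6,4]] with det 10.
Per unit decrease in land, x* moves by d = (-0.4, 0.6).
The basis stays optimal until water becomes binding; allowable decrease = 15 acres.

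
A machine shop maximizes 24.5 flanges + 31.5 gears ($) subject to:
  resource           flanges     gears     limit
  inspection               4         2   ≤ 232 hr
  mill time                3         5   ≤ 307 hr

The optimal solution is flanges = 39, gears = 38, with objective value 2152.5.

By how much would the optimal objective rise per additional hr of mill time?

5.5

At the optimum: inspection uses 232 of 232 (binding); mill time uses 307 of 307 (binding).
From A_Bᵀ y = c: 4·y_inspection + 3·y_mill time = 24.5; 2·y_inspection + 5·y_mill time = 31.5.
Solving: y_inspection = 2, y_mill time = 5.5.
Shadow price of mill time = 5.5.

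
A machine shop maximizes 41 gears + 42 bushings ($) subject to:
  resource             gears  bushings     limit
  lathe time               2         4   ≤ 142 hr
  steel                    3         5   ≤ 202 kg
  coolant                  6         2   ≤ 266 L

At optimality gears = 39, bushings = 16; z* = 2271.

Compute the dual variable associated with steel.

0

At the optimum: lathe time uses 142 of 142 (binding); steel uses 197 of 202 (slack = 5); coolant uses 266 of 266 (binding).
By complementary slackness, y = 0 for the non-binding constraint.
Dual feasibility on the basic columns requires 2·y_lathe time + 6·y_coolant = 41, 4·y_lathe time + 2·y_coolant = 42.
Solving: y_lathe time = 8.5, y_coolant = 4.
Shadow price of steel = 0.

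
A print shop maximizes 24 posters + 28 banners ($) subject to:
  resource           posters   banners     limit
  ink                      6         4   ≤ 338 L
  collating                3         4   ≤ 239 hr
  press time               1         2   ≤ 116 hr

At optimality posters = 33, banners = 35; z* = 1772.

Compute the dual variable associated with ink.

1

Check each constraint at x*: ink 338/338 (tight); collating 239/239 (tight); press time 103/116 (slack 13).
Since press time is not tight, its dual is 0.
The binding rows give the dual system: 6·y_ink + 3·y_collating = 24 and 4·y_ink + 4·y_collating = 28.
Solving: y_ink = 1, y_collating = 6.
Shadow price of ink = 1.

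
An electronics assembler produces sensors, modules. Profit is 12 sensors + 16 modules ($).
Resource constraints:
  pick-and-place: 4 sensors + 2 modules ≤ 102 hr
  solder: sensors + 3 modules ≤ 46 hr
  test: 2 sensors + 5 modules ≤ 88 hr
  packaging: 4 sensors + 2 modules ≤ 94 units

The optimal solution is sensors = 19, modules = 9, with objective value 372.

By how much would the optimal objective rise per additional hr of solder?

At the optimum: pick-and-place uses 94 of 102 (slack = 8); solder uses 46 of 46 (binding); test uses 83 of 88 (slack = 5); packaging uses 94 of 94 (binding).
Slack constraints have shadow price 0 (complementary slackness).
From A_Bᵀ y = c: 1·y_solder + 4·y_packaging = 12; 3·y_solder + 2·y_packaging = 16.
This yields shadow prices y_solder = 4, y_packaging = 2.
Shadow price of solder = 4.

4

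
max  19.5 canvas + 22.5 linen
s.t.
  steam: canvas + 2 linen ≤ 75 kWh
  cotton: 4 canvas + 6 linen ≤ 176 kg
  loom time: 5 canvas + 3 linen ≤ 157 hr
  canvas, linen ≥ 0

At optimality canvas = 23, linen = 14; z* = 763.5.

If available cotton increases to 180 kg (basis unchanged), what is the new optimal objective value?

Check each constraint at x*: steam 51/75 (slack 24); cotton 176/176 (tight); loom time 157/157 (tight).
Slack constraints have shadow price 0 (complementary slackness).
Dual feasibility on the basic columns requires 4·y_cotton + 5·y_loom time = 19.5, 6·y_cotton + 3·y_loom time = 22.5.
→ y_cotton = 3 and y_loom time = 1.5.
Δz = y_cotton·Δb = 3 × (4) = 12, so new z* = 763.5 + 12 = 775.5.

775.5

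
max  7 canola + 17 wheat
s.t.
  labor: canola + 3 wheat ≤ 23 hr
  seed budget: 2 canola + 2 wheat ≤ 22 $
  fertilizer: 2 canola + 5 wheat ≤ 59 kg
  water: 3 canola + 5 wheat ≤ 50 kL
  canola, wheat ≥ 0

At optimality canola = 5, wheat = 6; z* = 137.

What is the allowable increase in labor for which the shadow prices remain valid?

Binding constraints: labor, seed budget. The basis is B = [[1,3],[2,2]] with det -4.
Per unit increase in labor, x* moves by d = (-0.5, 0.5).
The basis stays optimal until water becomes binding; allowable increase = 5 hr.

5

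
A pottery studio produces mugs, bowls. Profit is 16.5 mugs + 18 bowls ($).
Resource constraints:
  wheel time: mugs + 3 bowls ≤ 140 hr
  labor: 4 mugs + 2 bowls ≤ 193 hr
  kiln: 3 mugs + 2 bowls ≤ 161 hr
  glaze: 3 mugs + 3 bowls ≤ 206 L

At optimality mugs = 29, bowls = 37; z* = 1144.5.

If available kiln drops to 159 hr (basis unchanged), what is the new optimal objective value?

1135.5

At the optimum: wheel time uses 140 of 140 (binding); labor uses 190 of 193 (slack = 3); kiln uses 161 of 161 (binding); glaze uses 198 of 206 (slack = 8).
Since labor, glaze are not tight, their duals are 0.
The binding rows give the dual system: 1·y_wheel time + 3·y_kiln = 16.5 and 3·y_wheel time + 2·y_kiln = 18.
This yields shadow prices y_wheel time = 3, y_kiln = 4.5.
Δz = y_kiln·Δb = 4.5 × (-2) = -9, so new z* = 1144.5 − 9 = 1135.5.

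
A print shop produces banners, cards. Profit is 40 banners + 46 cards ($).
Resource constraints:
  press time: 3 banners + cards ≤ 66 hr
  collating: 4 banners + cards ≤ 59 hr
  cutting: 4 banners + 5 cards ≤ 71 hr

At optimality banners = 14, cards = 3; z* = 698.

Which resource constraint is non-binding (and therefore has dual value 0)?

press time

press time: 45/66 (slack 21)
collating: 59/59 (binding)
cutting: 71/71 (binding)
By complementary slackness, a constraint with positive slack has shadow price 0 → press time.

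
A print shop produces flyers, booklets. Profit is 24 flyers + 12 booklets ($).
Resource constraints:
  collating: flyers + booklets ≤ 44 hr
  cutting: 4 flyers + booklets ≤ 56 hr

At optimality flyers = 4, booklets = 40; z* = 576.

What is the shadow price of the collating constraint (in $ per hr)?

8

Both collating and cutting are binding at x*.
From A_Bᵀ y = c: 1·y_collating + 4·y_cutting = 24; 1·y_collating + 1·y_cutting = 12.
Solving: y_collating = 8, y_cutting = 4.
Shadow price of collating = 8.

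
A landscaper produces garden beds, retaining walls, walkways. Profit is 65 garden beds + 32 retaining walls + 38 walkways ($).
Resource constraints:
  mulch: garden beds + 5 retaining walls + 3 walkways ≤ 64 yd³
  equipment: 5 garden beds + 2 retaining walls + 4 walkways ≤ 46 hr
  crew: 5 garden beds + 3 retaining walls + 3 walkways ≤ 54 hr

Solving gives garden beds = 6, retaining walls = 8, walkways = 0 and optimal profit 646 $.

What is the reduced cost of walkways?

Binding: equipment and crew. Non-binding: mulch (18 unused).
Since mulch is not tight, its dual is 0.
From A_Bᵀ y = c: 5·y_equipment + 5·y_crew = 65; 2·y_equipment + 3·y_crew = 32.
This yields shadow prices y_equipment = 7, y_crew = 6.
Reduced cost of walkways: c₃ − yᵀa₃ = 38 − (7·4 + 6·3) = 38 − 46 = -8.

-8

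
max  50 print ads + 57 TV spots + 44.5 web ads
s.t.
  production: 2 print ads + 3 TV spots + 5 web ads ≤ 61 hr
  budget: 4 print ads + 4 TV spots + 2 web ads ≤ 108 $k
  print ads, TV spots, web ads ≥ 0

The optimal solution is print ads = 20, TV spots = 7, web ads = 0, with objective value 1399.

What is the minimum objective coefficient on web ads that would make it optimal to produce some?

53

At the optimum: production uses 61 of 61 (binding); budget uses 108 of 108 (binding).
The binding rows give the dual system: 2·y_production + 4·y_budget = 50 and 3·y_production + 4·y_budget = 57.
This yields shadow prices y_production = 7, y_budget = 9.
web ads enters the basis when its profit ≥ yᵀa₃ = 7·5 + 9·2 = 53.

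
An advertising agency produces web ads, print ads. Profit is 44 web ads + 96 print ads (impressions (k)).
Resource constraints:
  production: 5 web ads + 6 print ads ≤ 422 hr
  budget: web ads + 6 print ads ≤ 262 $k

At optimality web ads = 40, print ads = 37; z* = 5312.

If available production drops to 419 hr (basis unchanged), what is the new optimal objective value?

5291

Check each constraint at x*: production 422/422 (tight); budget 262/262 (tight).
The binding rows give the dual system: 5·y_production + 1·y_budget = 44 and 6·y_production + 6·y_budget = 96.
→ y_production = 7 and y_budget = 9.
Δz = y_production·Δb = 7 × (-3) = -21, so new z* = 5312 − 21 = 5291.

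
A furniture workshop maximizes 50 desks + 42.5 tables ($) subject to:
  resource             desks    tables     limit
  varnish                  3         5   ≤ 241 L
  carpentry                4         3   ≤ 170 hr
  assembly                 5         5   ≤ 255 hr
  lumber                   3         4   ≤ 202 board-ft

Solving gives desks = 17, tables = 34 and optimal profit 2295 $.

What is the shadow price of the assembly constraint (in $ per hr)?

Check each constraint at x*: varnish 221/241 (slack 20); carpentry 170/170 (tight); assembly 255/255 (tight); lumber 187/202 (slack 15).
Slack constraints have shadow price 0 (complementary slackness).
From A_Bᵀ y = c: 4·y_carpentry + 5·y_assembly = 50; 3·y_carpentry + 5·y_assembly = 42.5.
→ y_carpentry = 7.5 and y_assembly = 4.
Shadow price of assembly = 4.

4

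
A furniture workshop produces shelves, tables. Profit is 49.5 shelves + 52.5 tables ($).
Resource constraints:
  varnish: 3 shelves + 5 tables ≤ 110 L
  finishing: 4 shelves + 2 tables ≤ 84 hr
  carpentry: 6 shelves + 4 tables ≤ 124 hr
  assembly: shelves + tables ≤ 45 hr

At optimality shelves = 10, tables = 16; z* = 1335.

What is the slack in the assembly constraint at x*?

19

assembly used = 1·10 + 1·16 = 26; slack = 45 − 26 = 19.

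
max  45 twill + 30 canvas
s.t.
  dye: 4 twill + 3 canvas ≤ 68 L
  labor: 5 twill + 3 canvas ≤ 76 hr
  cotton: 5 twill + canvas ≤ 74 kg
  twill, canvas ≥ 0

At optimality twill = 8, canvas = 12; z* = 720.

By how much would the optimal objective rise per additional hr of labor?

5

Check each constraint at x*: dye 68/68 (tight); labor 76/76 (tight); cotton 52/74 (slack 22).
Since cotton is not tight, its dual is 0.
The binding rows give the dual system: 4·y_dye + 5·y_labor = 45 and 3·y_dye + 3·y_labor = 30.
Solving: y_dye = 5, y_labor = 5.
Shadow price of labor = 5.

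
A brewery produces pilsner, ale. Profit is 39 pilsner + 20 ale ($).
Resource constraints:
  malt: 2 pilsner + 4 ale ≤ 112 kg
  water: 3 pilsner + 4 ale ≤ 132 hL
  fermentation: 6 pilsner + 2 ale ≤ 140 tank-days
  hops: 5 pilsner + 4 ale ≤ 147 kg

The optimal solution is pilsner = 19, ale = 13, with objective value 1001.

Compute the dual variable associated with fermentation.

Check each constraint at x*: malt 90/112 (slack 22); water 109/132 (slack 23); fermentation 140/140 (tight); hops 147/147 (tight).
Slack constraints have shadow price 0 (complementary slackness).
From A_Bᵀ y = c: 6·y_fermentation + 5·y_hops = 39; 2·y_fermentation + 4·y_hops = 20.
Solving: y_fermentation = 4, y_hops = 3.
Shadow price of fermentation = 4.

4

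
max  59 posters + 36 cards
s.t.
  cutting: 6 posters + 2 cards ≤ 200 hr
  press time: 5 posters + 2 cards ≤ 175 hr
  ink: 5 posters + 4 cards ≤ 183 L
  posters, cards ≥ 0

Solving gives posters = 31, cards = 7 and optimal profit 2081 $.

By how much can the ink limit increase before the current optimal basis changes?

42

Binding constraints: cutting, ink. The basis is B = [[6,2],[5,4]] with det 14.
Per unit increase in ink, x* moves by d = (-0.1429, 0.4286).
The basis stays optimal until press time becomes binding; allowable increase = 42 L.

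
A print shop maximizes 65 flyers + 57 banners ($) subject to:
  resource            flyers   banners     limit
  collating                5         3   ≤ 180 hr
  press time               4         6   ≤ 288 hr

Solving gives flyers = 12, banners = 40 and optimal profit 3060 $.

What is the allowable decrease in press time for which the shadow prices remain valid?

144

Binding constraints: collating, press time. The basis is B = [[5,3],[4,6]] with det 18.
Per unit decrease in press time, x* moves by d = (0.1667, -0.2778).
The basis stays optimal until banners reaches 0; allowable decrease = 144 hr.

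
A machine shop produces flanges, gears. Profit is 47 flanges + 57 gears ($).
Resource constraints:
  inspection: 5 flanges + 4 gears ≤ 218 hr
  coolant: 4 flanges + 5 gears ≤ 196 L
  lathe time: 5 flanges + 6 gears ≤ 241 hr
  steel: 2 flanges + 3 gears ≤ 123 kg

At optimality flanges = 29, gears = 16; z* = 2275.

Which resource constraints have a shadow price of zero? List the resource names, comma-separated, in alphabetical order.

inspection, steel

inspection: 209/218 (slack 9)
coolant: 196/196 (binding)
lathe time: 241/241 (binding)
steel: 106/123 (slack 17)
By complementary slackness, a constraint with positive slack has shadow price 0 → inspection, steel.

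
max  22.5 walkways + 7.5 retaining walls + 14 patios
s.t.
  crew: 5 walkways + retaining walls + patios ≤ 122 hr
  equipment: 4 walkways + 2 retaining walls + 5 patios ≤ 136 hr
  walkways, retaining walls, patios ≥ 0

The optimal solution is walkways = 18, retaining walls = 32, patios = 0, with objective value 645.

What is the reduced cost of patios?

Both crew and equipment are binding at x*.
Dual feasibility on the basic columns requires 5·y_crew + 4·y_equipment = 22.5, 1·y_crew + 2·y_equipment = 7.5.
→ y_crew = 2.5 and y_equipment = 2.5.
Reduced cost of patios: c₃ − yᵀa₃ = 14 − (2.5·1 + 2.5·5) = 14 − 15 = -1.

-1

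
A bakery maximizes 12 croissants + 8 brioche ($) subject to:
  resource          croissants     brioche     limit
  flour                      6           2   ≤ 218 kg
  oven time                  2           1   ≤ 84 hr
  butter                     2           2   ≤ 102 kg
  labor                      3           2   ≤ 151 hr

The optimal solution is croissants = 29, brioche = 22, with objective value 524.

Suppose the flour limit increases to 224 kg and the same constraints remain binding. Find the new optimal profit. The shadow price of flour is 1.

530

Δb = 6, so new z* = 524 + (1)·(6) = 524 + 6 = 530.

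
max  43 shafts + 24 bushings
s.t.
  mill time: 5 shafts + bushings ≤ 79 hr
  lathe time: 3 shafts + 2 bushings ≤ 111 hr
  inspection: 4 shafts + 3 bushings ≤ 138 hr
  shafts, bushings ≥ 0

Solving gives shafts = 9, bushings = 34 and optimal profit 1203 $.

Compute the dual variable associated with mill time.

3

Check each constraint at x*: mill time 79/79 (tight); lathe time 95/111 (slack 16); inspection 138/138 (tight).
Slack constraints have shadow price 0 (complementary slackness).
From A_Bᵀ y = c: 5·y_mill time + 4·y_inspection = 43; 1·y_mill time + 3·y_inspection = 24.
→ y_mill time = 3 and y_inspection = 7.
Shadow price of mill time = 3.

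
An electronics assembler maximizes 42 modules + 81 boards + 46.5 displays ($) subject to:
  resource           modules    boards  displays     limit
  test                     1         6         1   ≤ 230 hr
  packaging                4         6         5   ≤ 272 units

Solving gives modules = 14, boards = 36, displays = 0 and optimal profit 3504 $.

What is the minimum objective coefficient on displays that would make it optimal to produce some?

51.5

Both test and packaging are binding at x*.
Dual feasibility on the basic columns requires 1·y_test + 4·y_packaging = 42, 6·y_test + 6·y_packaging = 81.
→ y_test = 4 and y_packaging = 9.5.
displays enters the basis when its profit ≥ yᵀa₃ = 4·1 + 9.5·5 = 51.5.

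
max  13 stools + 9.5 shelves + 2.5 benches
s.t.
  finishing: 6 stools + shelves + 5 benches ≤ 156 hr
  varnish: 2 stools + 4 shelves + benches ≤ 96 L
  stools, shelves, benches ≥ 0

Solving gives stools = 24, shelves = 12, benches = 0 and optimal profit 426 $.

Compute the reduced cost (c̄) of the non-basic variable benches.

-7

Both finishing and varnish are binding at x*.
The binding rows give the dual system: 6·y_finishing + 2·y_varnish = 13 and 1·y_finishing + 4·y_varnish = 9.5.
Solving: y_finishing = 1.5, y_varnish = 2.
Reduced cost of benches: c₃ − yᵀa₃ = 2.5 − (1.5·5 + 2·1) = 2.5 − 9.5 = -7.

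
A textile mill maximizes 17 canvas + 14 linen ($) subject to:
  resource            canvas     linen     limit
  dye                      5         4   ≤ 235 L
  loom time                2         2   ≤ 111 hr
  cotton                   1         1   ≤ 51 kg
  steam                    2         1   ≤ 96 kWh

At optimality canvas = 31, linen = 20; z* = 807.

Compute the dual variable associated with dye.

3

At the optimum: dye uses 235 of 235 (binding); loom time uses 102 of 111 (slack = 9); cotton uses 51 of 51 (binding); steam uses 82 of 96 (slack = 14).
Since loom time, steam are not tight, their duals are 0.
The binding rows give the dual system: 5·y_dye + 1·y_cotton = 17 and 4·y_dye + 1·y_cotton = 14.
→ y_dye = 3 and y_cotton = 2.
Shadow price of dye = 3.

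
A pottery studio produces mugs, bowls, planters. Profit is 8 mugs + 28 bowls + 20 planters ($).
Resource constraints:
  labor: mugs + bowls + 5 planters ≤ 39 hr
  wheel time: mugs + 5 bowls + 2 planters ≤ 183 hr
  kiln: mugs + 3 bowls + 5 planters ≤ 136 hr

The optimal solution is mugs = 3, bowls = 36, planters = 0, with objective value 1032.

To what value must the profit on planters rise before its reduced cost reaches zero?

Check each constraint at x*: labor 39/39 (tight); wheel time 183/183 (tight); kiln 111/136 (slack 25).
Slack constraints have shadow price 0 (complementary slackness).
The binding rows give the dual system: 1·y_labor + 1·y_wheel time = 8 and 1·y_labor + 5·y_wheel time = 28.
→ y_labor = 3 and y_wheel time = 5.
planters enters the basis when its profit ≥ yᵀa₃ = 3·5 + 5·2 = 25.

25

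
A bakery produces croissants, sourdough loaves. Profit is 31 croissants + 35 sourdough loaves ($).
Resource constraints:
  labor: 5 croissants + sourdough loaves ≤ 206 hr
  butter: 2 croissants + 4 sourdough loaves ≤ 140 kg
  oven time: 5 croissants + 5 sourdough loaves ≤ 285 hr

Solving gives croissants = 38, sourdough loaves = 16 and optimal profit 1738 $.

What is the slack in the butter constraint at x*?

0

butter used = 2·38 + 4·16 = 140; slack = 140 − 140 = 0.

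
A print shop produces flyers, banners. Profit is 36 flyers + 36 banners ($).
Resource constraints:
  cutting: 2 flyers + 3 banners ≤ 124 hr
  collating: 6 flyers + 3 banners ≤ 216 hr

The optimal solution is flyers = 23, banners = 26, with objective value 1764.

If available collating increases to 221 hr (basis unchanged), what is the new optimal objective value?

1779

Both cutting and collating are binding at x*.
Dual feasibility on the basic columns requires 2·y_cutting + 6·y_collating = 36, 3·y_cutting + 3·y_collating = 36.
→ y_cutting = 9 and y_collating = 3.
Δz = y_collating·Δb = 3 × (5) = 15, so new z* = 1764 + 15 = 1779.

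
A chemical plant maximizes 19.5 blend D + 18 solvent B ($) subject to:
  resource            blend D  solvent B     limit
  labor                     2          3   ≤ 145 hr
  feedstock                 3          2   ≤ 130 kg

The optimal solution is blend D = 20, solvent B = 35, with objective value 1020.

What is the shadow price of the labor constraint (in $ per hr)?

3

Check each constraint at x*: labor 145/145 (tight); feedstock 130/130 (tight).
The binding rows give the dual system: 2·y_labor + 3·y_feedstock = 19.5 and 3·y_labor + 2·y_feedstock = 18.
Solving: y_labor = 3, y_feedstock = 4.5.
Shadow price of labor = 3.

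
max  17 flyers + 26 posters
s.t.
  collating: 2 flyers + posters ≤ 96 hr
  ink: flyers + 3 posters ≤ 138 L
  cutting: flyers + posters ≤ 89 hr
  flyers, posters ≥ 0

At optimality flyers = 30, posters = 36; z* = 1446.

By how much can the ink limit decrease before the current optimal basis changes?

Binding constraints: collating, ink. The basis is B = [[2,1],[1,3]] with det 5.
Per unit decrease in ink, x* moves by d = (0.2, -0.4).
The basis stays optimal until posters reaches 0; allowable decrease = 90 L.

90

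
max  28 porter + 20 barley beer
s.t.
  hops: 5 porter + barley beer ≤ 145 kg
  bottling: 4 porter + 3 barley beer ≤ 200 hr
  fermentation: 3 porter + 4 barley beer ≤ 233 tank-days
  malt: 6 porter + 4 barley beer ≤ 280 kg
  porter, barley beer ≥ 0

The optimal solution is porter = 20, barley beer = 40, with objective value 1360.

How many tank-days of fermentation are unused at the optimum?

fermentation used = 3·20 + 4·40 = 220; slack = 233 − 220 = 13.

13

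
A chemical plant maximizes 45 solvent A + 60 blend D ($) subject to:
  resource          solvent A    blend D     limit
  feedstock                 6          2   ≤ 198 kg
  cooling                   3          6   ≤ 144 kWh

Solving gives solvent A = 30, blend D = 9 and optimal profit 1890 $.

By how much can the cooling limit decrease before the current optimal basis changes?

45

Binding constraints: feedstock, cooling. The basis is B = [[6,2],[3,6]] with det 30.
Per unit decrease in cooling, x* moves by d = (0.0667, -0.2).
The basis stays optimal until blend D reaches 0; allowable decrease = 45 kWh.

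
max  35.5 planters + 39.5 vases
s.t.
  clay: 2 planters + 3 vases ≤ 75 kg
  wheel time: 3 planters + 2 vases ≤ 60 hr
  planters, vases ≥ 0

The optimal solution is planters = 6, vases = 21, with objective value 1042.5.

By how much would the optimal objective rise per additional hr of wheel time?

5.5

Both clay and wheel time are binding at x*.
From A_Bᵀ y = c: 2·y_clay + 3·y_wheel time = 35.5; 3·y_clay + 2·y_wheel time = 39.5.
Solving: y_clay = 9.5, y_wheel time = 5.5.
Shadow price of wheel time = 5.5.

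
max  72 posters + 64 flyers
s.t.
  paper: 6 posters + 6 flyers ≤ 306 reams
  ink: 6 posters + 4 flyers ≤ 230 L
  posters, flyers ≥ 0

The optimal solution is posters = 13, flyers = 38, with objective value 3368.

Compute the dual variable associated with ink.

4

Check each constraint at x*: paper 306/306 (tight); ink 230/230 (tight).
From A_Bᵀ y = c: 6·y_paper + 6·y_ink = 72; 6·y_paper + 4·y_ink = 64.
This yields shadow prices y_paper = 8, y_ink = 4.
Shadow price of ink = 4.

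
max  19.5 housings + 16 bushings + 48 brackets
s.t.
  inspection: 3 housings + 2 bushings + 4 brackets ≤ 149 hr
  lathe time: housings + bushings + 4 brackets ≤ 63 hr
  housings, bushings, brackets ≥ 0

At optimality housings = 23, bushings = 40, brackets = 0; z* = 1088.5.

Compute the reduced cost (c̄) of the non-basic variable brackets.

At the optimum: inspection uses 149 of 149 (binding); lathe time uses 63 of 63 (binding).
The binding rows give the dual system: 3·y_inspection + 1·y_lathe time = 19.5 and 2·y_inspection + 1·y_lathe time = 16.
This yields shadow prices y_inspection = 3.5, y_lathe time = 9.
Reduced cost of brackets: c₃ − yᵀa₃ = 48 − (3.5·4 + 9·4) = 48 − 50 = -2.

-2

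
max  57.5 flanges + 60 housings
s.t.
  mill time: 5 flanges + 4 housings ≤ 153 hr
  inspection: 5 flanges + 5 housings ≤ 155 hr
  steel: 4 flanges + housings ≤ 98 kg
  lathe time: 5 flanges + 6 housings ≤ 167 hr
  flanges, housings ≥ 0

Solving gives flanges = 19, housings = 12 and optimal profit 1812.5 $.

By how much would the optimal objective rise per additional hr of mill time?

0

At the optimum: mill time uses 143 of 153 (slack = 10); inspection uses 155 of 155 (binding); steel uses 88 of 98 (slack = 10); lathe time uses 167 of 167 (binding).
By complementary slackness, y = 0 for the non-binding constraints.
From A_Bᵀ y = c: 5·y_inspection + 5·y_lathe time = 57.5; 5·y_inspection + 6·y_lathe time = 60.
This yields shadow prices y_inspection = 9, y_lathe time = 2.5.
Shadow price of mill time = 0.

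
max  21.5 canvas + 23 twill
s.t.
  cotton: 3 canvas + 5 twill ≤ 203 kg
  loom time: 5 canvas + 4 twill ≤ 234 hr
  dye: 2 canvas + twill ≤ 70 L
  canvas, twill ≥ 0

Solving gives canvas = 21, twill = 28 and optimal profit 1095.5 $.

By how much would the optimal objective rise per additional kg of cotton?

3.5

Check each constraint at x*: cotton 203/203 (tight); loom time 217/234 (slack 17); dye 70/70 (tight).
Since loom time is not tight, its dual is 0.
Dual feasibility on the basic columns requires 3·y_cotton + 2·y_dye = 21.5, 5·y_cotton + 1·y_dye = 23.
This yields shadow prices y_cotton = 3.5, y_dye = 5.5.
Shadow price of cotton = 3.5.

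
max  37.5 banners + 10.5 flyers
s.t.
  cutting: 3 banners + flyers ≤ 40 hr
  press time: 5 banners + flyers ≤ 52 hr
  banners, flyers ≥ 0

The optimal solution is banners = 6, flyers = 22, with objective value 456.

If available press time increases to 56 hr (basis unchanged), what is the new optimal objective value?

Both cutting and press time are binding at x*.
The binding rows give the dual system: 3·y_cutting + 5·y_press time = 37.5 and 1·y_cutting + 1·y_press time = 10.5.
→ y_cutting = 7.5 and y_press time = 3.
Δz = y_press time·Δb = 3 × (4) = 12, so new z* = 456 + 12 = 468.

468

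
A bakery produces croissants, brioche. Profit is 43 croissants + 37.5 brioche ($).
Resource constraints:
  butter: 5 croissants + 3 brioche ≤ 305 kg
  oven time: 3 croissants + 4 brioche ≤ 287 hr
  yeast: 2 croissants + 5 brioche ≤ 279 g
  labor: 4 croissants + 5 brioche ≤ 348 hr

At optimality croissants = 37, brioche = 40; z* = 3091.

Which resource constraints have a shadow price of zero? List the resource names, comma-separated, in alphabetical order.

oven time, yeast

butter: 305/305 (binding)
oven time: 271/287 (slack 16)
yeast: 274/279 (slack 5)
labor: 348/348 (binding)
By complementary slackness, a constraint with positive slack has shadow price 0 → oven time, yeast.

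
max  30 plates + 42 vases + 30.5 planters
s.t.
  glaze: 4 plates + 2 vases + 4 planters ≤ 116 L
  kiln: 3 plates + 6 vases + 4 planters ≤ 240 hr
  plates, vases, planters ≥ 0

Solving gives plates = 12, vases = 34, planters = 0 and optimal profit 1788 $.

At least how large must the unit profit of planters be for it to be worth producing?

Both glaze and kiln are binding at x*.
Dual feasibility on the basic columns requires 4·y_glaze + 3·y_kiln = 30, 2·y_glaze + 6·y_kiln = 42.
This yields shadow prices y_glaze = 3, y_kiln = 6.
planters enters the basis when its profit ≥ yᵀa₃ = 3·4 + 6·4 = 36.

36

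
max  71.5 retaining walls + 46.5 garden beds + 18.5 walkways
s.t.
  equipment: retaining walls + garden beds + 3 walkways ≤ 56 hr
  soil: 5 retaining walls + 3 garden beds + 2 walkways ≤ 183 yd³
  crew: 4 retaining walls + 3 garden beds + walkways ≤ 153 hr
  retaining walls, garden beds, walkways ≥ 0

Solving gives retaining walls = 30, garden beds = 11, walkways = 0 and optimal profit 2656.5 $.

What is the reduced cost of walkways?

-6.5

Check each constraint at x*: equipment 41/56 (slack 15); soil 183/183 (tight); crew 153/153 (tight).
Slack constraints have shadow price 0 (complementary slackness).
The binding rows give the dual system: 5·y_soil + 4·y_crew = 71.5 and 3·y_soil + 3·y_crew = 46.5.
This yields shadow prices y_soil = 9.5, y_crew = 6.
Reduced cost of walkways: c₃ − yᵀa₃ = 18.5 − (9.5·2 + 6·1) = 18.5 − 25 = -6.5.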